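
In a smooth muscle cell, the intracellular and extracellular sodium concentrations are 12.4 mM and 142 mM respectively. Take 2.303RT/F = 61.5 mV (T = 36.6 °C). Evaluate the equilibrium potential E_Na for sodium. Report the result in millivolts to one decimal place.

65.1 mV

E = (61.5/z) · log₁₀([Na⁺]_out/[Na⁺]_in) with z = +1.
= (61.5/1) · log₁₀(142/12.4) = 61.50 · log₁₀(11.45)
= 61.50 · (1.0589) = 65.12 mV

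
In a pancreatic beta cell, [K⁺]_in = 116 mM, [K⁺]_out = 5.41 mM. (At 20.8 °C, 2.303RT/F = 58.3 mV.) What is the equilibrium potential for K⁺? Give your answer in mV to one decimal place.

E = (58.3/z) · log₁₀([K⁺]_out/[K⁺]_in) with z = +1.
= (58.3/1) · log₁₀(5.41/116) = 58.30 · log₁₀(0.04664)
= 58.30 · (-1.3313) = -77.61 mV

-77.6 mV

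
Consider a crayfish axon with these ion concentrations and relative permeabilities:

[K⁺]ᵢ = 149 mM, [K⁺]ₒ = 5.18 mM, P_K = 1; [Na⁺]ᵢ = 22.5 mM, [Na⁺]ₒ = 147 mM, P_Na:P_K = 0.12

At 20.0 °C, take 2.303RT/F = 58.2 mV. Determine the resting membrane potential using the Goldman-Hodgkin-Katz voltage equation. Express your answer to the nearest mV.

-48 mV

Vm = 58.2 · log₁₀[(Σ P·[cation]ₒ + Σ P·[anion]ᵢ) / (Σ P·[cation]ᵢ + Σ P·[anion]ₒ)]
Numerator = 1×5.18 + 0.12×147 = 22.82
Denominator = 1×149 + 0.12×22.5 = 151.7
Vm = 58.2 · log₁₀(0.15043) = 58.2 × (-0.8227) = -47.88 mV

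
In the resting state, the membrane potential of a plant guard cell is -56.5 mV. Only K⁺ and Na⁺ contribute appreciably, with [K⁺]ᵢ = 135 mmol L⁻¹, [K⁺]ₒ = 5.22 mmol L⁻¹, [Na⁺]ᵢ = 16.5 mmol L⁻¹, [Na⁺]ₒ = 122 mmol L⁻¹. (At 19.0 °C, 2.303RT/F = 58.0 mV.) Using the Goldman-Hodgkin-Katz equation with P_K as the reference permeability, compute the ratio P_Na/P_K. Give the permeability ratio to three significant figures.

0.0757

Let α = P_Na/P_K. GHK: Vm = 58.0·log₁₀[(Kₒ + α·Naₒ)/(Kᵢ + α·Naᵢ)].
10^(Vm/58.0) = 10^(-56.5/58.0) = 0.10614
So 0.10614·(Kᵢ + α·Naᵢ) = Kₒ + α·Naₒ → α = (0.10614·135.0 − 5.22) / (122.0 − 0.10614·16.5)
α = (14.33 − 5.22) / (122.0 − 1.751) = 9.108/120.2 = 0.07575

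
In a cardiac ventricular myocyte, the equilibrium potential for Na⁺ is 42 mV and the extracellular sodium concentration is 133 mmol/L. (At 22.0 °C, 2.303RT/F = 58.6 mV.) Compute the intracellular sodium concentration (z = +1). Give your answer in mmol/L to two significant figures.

26 mmol/L

Nernst: E = (58.6/1) · log₁₀([out]/[in]), so log₁₀([out]/[in]) = 42.0 × 1 / 58.6 = 0.7167.
[out]/[in] = 10^(0.7167) = 5.209.
[in] = 133 / 5.209 = 25.53 mmol/L.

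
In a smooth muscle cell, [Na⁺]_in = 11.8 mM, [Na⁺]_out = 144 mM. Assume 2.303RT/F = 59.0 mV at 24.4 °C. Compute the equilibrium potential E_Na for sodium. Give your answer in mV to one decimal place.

E = (59.0/z) · log₁₀([Na⁺]_out/[Na⁺]_in) with z = +1.
= (59.0/1) · log₁₀(144/11.8) = 59.00 · log₁₀(12.2)
= 59.00 · (1.0865) = 64.10 mV

64.1 mV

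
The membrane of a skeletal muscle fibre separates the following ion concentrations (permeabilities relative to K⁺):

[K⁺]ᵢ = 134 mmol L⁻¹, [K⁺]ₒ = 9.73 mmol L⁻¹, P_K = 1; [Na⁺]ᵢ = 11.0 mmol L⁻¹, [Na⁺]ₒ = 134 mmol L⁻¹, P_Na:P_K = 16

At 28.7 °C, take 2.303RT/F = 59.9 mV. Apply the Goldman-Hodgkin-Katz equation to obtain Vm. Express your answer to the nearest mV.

50 mV

Vm = 59.9 · log₁₀[(Σ P·[cation]ₒ + Σ P·[anion]ᵢ) / (Σ P·[cation]ᵢ + Σ P·[anion]ₒ)]
Numerator = 1×9.73 + 16×134 = 2154
Denominator = 1×134 + 16×11.0 = 310
Vm = 59.9 · log₁₀(6.9475) = 59.9 × (0.8418) = 50.43 mV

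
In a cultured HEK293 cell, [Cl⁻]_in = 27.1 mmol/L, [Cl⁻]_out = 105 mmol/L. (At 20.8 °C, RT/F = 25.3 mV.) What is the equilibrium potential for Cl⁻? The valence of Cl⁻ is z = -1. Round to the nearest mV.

-34 mV

E = (25.3/z) · ln([Cl⁻]_out/[Cl⁻]_in) with z = -1.
For an anion, dividing by z = -1 reverses the sign.
= (25.3/-1) · ln(105/27.1) = -25.30 · ln(3.875)
= -25.30 · (1.3544) = -34.27 mV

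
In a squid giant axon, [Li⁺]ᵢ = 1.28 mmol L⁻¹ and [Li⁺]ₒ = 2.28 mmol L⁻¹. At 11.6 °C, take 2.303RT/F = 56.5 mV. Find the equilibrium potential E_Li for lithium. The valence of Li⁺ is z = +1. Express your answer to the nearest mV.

14 mV

E = (56.5/z) · log₁₀([Li⁺]_out/[Li⁺]_in) with z = +1.
= (56.5/1) · log₁₀(2.28/1.28) = 56.50 · log₁₀(1.781)
= 56.50 · (0.2507) = 14.17 mV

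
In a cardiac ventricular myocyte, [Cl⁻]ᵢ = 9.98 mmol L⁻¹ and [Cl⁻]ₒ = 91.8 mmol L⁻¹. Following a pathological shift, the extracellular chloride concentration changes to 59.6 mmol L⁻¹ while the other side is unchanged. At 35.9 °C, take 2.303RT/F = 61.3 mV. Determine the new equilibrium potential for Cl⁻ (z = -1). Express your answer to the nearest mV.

-48 mV

After the shift: [Cl⁻]_out = 59.6, [Cl⁻]_in = 9.98 mmol L⁻¹.
E_new = (61.3/-1)·log₁₀(59.6/9.98) = -61.30 · (0.7761) = -47.58 mV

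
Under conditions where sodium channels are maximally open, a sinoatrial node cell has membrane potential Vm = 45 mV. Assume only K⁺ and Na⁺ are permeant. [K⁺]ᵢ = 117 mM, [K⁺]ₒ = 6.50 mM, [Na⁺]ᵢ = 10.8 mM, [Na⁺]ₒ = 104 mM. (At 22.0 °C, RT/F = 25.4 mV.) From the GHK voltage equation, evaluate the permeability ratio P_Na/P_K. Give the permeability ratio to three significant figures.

16.8

Let α = P_Na/P_K. GHK: Vm = 25.4·ln[(Kₒ + α·Naₒ)/(Kᵢ + α·Naᵢ)].
e^(Vm/25.4) = e^(45.0/25.4) = 5.8806
So 5.8806·(Kᵢ + α·Naᵢ) = Kₒ + α·Naₒ → α = (5.8806·117.0 − 6.5) / (104.0 − 5.8806·10.8)
α = (688 − 6.5) / (104.0 − 63.51) = 681.5/40.49 = 16.83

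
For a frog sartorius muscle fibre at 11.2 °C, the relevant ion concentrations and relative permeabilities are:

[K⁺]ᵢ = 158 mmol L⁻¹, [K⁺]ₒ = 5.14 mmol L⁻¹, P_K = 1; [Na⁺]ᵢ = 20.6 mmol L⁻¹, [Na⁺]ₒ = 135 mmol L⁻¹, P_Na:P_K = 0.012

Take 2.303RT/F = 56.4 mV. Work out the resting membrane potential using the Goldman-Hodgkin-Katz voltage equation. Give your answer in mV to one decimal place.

Vm = 56.4 · log₁₀[(Σ P·[cation]ₒ + Σ P·[anion]ᵢ) / (Σ P·[cation]ᵢ + Σ P·[anion]ₒ)]
Numerator = 1×5.14 + 0.012×135 = 6.76
Denominator = 1×158 + 0.012×20.6 = 158.2
Vm = 56.4 · log₁₀(0.042718) = 56.4 × (-1.3694) = -77.23 mV

-77.2 mV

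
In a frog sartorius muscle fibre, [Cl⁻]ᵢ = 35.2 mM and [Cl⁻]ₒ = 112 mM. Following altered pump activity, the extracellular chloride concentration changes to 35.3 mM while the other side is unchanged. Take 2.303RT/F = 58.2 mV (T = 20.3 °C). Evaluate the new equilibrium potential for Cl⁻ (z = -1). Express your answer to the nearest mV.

0 mV

After the shift: [Cl⁻]_out = 35.3, [Cl⁻]_in = 35.2 mM.
E_new = (58.2/-1)·log₁₀(35.3/35.2) = -58.20 · (0.0012) = -0.07 mV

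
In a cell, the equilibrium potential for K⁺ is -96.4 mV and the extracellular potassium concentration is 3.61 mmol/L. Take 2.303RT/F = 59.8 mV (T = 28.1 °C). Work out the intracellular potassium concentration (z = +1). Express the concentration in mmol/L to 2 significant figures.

Nernst: E = (59.8/1) · log₁₀([out]/[in]), so log₁₀([out]/[in]) = -96.4 × 1 / 59.8 = -1.6120.
[out]/[in] = 10^(-1.6120) = 0.02443.
[in] = 3.61 / 0.02443 = 147.8 mmol/L.

150 mmol/L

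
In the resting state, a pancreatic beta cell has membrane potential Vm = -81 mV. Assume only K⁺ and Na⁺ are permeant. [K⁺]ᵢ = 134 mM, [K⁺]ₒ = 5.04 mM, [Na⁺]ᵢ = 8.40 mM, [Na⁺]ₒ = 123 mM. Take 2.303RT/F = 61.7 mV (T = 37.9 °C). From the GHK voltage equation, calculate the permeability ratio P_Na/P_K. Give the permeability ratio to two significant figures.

Let α = P_Na/P_K. GHK: Vm = 61.7·log₁₀[(Kₒ + α·Naₒ)/(Kᵢ + α·Naᵢ)].
10^(Vm/61.7) = 10^(-81.0/61.7) = 0.048663
So 0.048663·(Kᵢ + α·Naᵢ) = Kₒ + α·Naₒ → α = (0.048663·134.0 − 5.04) / (123.0 − 0.048663·8.4)
α = (6.521 − 5.04) / (123.0 − 0.4088) = 1.481/122.6 = 0.01208

0.012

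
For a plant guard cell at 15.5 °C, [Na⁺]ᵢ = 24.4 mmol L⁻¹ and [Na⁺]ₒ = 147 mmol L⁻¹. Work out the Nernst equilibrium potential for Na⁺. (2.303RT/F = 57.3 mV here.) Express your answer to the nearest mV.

45 mV

E = (57.3/z) · log₁₀([Na⁺]_out/[Na⁺]_in) with z = +1.
= (57.3/1) · log₁₀(147/24.4) = 57.30 · log₁₀(6.025)
= 57.30 · (0.7799) = 44.69 mV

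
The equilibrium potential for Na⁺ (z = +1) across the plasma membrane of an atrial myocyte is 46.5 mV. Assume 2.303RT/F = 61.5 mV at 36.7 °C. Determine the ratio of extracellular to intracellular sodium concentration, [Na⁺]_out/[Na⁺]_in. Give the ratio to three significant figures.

log₁₀([out]/[in]) = E·z/(61.5) = 46.5 × 1 / 61.5 = 0.7561
[out]/[in] = 10^(0.7561) = 5.703

5.70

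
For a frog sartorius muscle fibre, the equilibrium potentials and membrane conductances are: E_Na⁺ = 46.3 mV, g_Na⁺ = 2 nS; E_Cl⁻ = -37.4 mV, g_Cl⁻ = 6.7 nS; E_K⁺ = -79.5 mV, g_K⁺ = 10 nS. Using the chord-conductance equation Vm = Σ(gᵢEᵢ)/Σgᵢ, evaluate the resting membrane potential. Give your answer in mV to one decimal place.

Σ gᵢEᵢ = 2·(46.3) + 6.7·(-37.4) + 10·(-79.5) = -952.98
Σ gᵢ = 2 + 6.7 + 10 = 18.7
Vm = -952.98 / 18.7 = -50.96 mV

-51.0 mV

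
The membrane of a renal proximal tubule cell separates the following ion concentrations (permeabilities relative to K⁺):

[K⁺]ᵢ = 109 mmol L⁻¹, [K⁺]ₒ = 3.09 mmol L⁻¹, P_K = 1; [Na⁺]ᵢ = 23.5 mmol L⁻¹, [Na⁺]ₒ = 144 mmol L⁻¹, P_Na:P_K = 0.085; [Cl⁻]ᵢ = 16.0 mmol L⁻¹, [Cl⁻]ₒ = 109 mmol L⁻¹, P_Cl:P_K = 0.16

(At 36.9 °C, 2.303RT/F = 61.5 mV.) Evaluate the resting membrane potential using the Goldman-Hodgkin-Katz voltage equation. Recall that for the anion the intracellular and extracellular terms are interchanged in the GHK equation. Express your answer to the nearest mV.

Vm = 61.5 · log₁₀[(Σ P·[cation]ₒ + Σ P·[anion]ᵢ) / (Σ P·[cation]ᵢ + Σ P·[anion]ₒ)]
Numerator = 1×3.09 + 0.085×144 + 0.16×16.0 = 17.89
Denominator = 1×109 + 0.085×23.5 + 0.16×109 = 128.4
Vm = 61.5 · log₁₀(0.13929) = 61.5 × (-0.8561) = -52.65 mV

-53 mV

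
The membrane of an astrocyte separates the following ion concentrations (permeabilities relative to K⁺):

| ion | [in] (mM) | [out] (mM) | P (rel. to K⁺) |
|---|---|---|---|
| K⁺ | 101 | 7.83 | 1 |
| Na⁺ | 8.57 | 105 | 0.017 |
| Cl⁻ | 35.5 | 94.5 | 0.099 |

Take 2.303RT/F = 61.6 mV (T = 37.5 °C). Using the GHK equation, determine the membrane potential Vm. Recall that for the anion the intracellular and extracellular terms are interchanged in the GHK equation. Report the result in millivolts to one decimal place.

Vm = 61.6 · log₁₀[(Σ P·[cation]ₒ + Σ P·[anion]ᵢ) / (Σ P·[cation]ᵢ + Σ P·[anion]ₒ)]
Numerator = 1×7.83 + 0.017×105 + 0.099×35.5 = 13.13
Denominator = 1×101 + 0.017×8.57 + 0.099×94.5 = 110.5
Vm = 61.6 · log₁₀(0.11882) = 61.6 × (-0.9251) = -56.99 mV

-57.0 mV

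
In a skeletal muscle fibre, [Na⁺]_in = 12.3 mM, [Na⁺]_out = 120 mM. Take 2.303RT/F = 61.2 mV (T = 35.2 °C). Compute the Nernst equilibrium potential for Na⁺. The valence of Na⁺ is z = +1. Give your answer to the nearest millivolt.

E = (61.2/z) · log₁₀([Na⁺]_out/[Na⁺]_in) with z = +1.
= (61.2/1) · log₁₀(120/12.3) = 61.20 · log₁₀(9.756)
= 61.20 · (0.9893) = 60.54 mV

61 mV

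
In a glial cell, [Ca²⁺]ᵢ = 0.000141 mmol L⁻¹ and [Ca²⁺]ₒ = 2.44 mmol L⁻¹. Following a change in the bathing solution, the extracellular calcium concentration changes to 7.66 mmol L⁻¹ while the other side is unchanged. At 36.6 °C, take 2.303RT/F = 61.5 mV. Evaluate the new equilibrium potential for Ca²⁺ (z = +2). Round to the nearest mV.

146 mV

After the shift: [Ca²⁺]_out = 7.66, [Ca²⁺]_in = 0.000141 mmol L⁻¹.
E_new = (61.5/2)·log₁₀(7.66/0.000141) = 30.75 · (4.7350) = 145.60 mV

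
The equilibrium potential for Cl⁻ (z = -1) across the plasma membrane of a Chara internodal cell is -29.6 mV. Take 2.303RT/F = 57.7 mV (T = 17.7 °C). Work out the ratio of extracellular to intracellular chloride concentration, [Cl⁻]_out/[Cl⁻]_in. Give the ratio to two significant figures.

log₁₀([out]/[in]) = E·z/(57.7) = -29.6 × -1 / 57.7 = 0.5130
[out]/[in] = 10^(0.5130) = 3.258

3.3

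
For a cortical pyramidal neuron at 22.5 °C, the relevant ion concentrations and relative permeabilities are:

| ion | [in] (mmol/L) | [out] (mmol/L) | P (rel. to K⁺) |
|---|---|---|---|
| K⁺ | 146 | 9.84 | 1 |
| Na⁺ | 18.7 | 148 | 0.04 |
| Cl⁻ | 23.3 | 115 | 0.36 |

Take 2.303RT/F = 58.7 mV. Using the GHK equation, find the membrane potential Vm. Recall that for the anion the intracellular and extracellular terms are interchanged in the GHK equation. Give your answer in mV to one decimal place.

Vm = 58.7 · log₁₀[(Σ P·[cation]ₒ + Σ P·[anion]ᵢ) / (Σ P·[cation]ᵢ + Σ P·[anion]ₒ)]
Numerator = 1×9.84 + 0.04×148 + 0.36×23.3 = 24.15
Denominator = 1×146 + 0.04×18.7 + 0.36×115 = 188.1
Vm = 58.7 · log₁₀(0.12835) = 58.7 × (-0.8916) = -52.34 mV

-52.3 mV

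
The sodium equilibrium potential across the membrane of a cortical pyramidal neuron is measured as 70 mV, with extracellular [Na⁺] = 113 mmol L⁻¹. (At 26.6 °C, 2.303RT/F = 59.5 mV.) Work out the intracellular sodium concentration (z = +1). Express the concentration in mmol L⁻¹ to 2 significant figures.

7.5 mmol L⁻¹

Nernst: E = (59.5/1) · log₁₀([out]/[in]), so log₁₀([out]/[in]) = 70.0 × 1 / 59.5 = 1.1765.
[out]/[in] = 10^(1.1765) = 15.01.
[in] = 113 / 15.01 = 7.527 mmol L⁻¹.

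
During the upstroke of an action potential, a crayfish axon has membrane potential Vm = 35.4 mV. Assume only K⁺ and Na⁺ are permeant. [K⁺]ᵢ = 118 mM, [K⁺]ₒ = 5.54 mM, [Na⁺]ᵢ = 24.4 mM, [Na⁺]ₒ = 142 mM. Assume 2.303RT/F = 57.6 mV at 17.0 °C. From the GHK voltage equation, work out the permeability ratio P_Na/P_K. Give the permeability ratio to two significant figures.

Let α = P_Na/P_K. GHK: Vm = 57.6·log₁₀[(Kₒ + α·Naₒ)/(Kᵢ + α·Naᵢ)].
10^(Vm/57.6) = 10^(35.4/57.6) = 4.117
So 4.117·(Kᵢ + α·Naᵢ) = Kₒ + α·Naₒ → α = (4.117·118.0 − 5.54) / (142.0 − 4.117·24.4)
α = (485.8 − 5.54) / (142.0 − 100.5) = 480.3/41.54 = 11.56

12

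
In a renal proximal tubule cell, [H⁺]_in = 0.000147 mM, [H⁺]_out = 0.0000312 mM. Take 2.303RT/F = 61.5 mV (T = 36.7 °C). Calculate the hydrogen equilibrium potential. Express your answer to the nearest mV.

-41 mV

E = (61.5/z) · log₁₀([H⁺]_out/[H⁺]_in) with z = +1.
= (61.5/1) · log₁₀(0.0000312/0.000147) = 61.50 · log₁₀(0.2122)
= 61.50 · (-0.6732) = -41.40 mV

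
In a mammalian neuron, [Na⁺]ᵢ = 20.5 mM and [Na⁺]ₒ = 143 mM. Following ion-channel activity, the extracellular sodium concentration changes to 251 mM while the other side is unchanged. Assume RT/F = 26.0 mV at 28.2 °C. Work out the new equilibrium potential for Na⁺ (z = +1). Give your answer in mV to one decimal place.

After the shift: [Na⁺]_out = 251, [Na⁺]_in = 20.5 mM.
E_new = (26.0/1)·ln(251/20.5) = 26.00 · (2.5050) = 65.13 mV

65.1 mV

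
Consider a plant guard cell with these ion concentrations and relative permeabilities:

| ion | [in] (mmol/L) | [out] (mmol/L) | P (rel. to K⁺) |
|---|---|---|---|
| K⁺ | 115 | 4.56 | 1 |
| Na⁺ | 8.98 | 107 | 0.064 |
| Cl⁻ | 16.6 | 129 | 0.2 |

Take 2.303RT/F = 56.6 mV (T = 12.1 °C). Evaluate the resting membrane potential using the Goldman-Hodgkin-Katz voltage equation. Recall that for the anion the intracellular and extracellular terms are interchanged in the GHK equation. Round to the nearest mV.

-56 mV

Vm = 56.6 · log₁₀[(Σ P·[cation]ₒ + Σ P·[anion]ᵢ) / (Σ P·[cation]ᵢ + Σ P·[anion]ₒ)]
Numerator = 1×4.56 + 0.064×107 + 0.2×16.6 = 14.73
Denominator = 1×115 + 0.064×8.98 + 0.2×129 = 141.4
Vm = 56.6 · log₁₀(0.10418) = 56.6 × (-0.9822) = -55.59 mV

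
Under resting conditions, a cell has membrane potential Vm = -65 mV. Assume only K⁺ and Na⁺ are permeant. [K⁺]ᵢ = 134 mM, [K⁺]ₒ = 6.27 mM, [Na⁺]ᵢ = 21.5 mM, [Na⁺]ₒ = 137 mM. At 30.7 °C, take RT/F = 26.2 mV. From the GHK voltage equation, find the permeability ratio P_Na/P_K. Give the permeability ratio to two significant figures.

0.037

Let α = P_Na/P_K. GHK: Vm = 26.2·ln[(Kₒ + α·Naₒ)/(Kᵢ + α·Naᵢ)].
e^(Vm/26.2) = e^(-65.0/26.2) = 0.083667
So 0.083667·(Kᵢ + α·Naᵢ) = Kₒ + α·Naₒ → α = (0.083667·134.0 − 6.27) / (137.0 − 0.083667·21.5)
α = (11.21 − 6.27) / (137.0 − 1.799) = 4.941/135.2 = 0.03655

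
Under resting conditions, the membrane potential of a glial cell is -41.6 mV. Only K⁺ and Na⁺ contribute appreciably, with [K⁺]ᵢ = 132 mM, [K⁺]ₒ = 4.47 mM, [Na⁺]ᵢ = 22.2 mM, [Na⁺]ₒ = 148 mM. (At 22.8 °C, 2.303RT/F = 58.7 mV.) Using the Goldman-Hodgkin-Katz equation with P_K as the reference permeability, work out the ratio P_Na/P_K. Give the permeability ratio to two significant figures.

0.15

Let α = P_Na/P_K. GHK: Vm = 58.7·log₁₀[(Kₒ + α·Naₒ)/(Kᵢ + α·Naᵢ)].
10^(Vm/58.7) = 10^(-41.6/58.7) = 0.19557
So 0.19557·(Kᵢ + α·Naᵢ) = Kₒ + α·Naₒ → α = (0.19557·132.0 − 4.47) / (148.0 − 0.19557·22.2)
α = (25.82 − 4.47) / (148.0 − 4.342) = 21.35/143.7 = 0.1486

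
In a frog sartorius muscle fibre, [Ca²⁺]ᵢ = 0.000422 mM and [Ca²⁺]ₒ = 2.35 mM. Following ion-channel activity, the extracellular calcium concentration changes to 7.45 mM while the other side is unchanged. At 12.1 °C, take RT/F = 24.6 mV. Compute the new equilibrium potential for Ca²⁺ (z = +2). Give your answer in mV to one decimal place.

120.3 mV

After the shift: [Ca²⁺]_out = 7.45, [Ca²⁺]_in = 0.000422 mM.
E_new = (24.6/2)·ln(7.45/0.000422) = 12.30 · (9.7787) = 120.28 mV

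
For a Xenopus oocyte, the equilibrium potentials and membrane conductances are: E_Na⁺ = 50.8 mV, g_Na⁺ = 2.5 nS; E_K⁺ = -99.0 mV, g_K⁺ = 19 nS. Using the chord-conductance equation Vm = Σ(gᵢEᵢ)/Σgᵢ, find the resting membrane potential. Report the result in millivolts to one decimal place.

Σ gᵢEᵢ = 2.5·(50.8) + 19·(-99.0) = -1754.00
Σ gᵢ = 2.5 + 19 = 21.5
Vm = -1754.00 / 21.5 = -81.58 mV

-81.6 mV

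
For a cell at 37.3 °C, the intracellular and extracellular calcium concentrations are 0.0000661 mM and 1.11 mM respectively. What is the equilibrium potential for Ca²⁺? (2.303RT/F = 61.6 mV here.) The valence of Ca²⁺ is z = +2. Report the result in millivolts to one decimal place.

130.1 mV

E = (61.6/z) · log₁₀([Ca²⁺]_out/[Ca²⁺]_in) with z = +2.
= (61.6/2) · log₁₀(1.11/0.0000661) = 30.80 · log₁₀(1.679e+04)
= 30.80 · (4.2251) = 130.13 mV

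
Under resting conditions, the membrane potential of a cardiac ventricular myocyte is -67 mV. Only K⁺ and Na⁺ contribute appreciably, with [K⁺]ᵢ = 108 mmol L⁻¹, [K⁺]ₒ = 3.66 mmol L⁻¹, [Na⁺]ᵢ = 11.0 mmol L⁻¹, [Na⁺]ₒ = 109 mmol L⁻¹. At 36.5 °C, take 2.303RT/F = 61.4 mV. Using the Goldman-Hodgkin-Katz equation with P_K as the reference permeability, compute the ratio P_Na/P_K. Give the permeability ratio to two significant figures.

Let α = P_Na/P_K. GHK: Vm = 61.4·log₁₀[(Kₒ + α·Naₒ)/(Kᵢ + α·Naᵢ)].
10^(Vm/61.4) = 10^(-67.0/61.4) = 0.081058
So 0.081058·(Kᵢ + α·Naᵢ) = Kₒ + α·Naₒ → α = (0.081058·108.0 − 3.66) / (109.0 − 0.081058·11.0)
α = (8.754 − 3.66) / (109.0 − 0.8916) = 5.094/108.1 = 0.04712

0.047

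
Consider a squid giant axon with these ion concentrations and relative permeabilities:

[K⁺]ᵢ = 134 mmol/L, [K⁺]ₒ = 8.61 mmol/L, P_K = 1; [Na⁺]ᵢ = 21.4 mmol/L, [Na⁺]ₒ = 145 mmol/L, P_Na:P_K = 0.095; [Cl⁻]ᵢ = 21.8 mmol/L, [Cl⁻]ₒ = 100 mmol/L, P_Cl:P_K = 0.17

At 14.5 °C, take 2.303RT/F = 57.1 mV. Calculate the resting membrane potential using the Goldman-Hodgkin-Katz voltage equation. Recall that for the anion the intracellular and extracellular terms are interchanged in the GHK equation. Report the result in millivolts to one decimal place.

-43.9 mV

Vm = 57.1 · log₁₀[(Σ P·[cation]ₒ + Σ P·[anion]ᵢ) / (Σ P·[cation]ᵢ + Σ P·[anion]ₒ)]
Numerator = 1×8.61 + 0.095×145 + 0.17×21.8 = 26.09
Denominator = 1×134 + 0.095×21.4 + 0.17×100 = 153
Vm = 57.1 · log₁₀(0.17049) = 57.1 × (-0.7683) = -43.87 mV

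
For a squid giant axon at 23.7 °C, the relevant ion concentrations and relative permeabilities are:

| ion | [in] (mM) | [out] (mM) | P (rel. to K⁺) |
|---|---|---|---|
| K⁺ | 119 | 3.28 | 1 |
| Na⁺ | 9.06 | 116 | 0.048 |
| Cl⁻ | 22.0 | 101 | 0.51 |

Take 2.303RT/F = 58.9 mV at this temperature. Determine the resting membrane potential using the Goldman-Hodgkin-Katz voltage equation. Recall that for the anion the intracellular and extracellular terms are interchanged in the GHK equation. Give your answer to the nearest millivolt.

-55 mV

Vm = 58.9 · log₁₀[(Σ P·[cation]ₒ + Σ P·[anion]ᵢ) / (Σ P·[cation]ᵢ + Σ P·[anion]ₒ)]
Numerator = 1×3.28 + 0.048×116 + 0.51×22.0 = 20.07
Denominator = 1×119 + 0.048×9.06 + 0.51×101 = 170.9
Vm = 58.9 · log₁₀(0.11739) = 58.9 × (-0.9304) = -54.80 mV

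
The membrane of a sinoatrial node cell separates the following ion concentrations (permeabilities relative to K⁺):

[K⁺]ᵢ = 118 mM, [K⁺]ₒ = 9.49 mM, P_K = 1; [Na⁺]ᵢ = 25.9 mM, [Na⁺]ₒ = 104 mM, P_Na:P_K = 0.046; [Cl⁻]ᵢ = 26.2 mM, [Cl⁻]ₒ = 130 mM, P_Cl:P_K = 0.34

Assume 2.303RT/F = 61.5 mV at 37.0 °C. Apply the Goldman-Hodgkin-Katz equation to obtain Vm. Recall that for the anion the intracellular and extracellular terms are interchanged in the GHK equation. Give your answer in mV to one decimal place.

-52.2 mV

Vm = 61.5 · log₁₀[(Σ P·[cation]ₒ + Σ P·[anion]ᵢ) / (Σ P·[cation]ᵢ + Σ P·[anion]ₒ)]
Numerator = 1×9.49 + 0.046×104 + 0.34×26.2 = 23.18
Denominator = 1×118 + 0.046×25.9 + 0.34×130 = 163.4
Vm = 61.5 · log₁₀(0.14188) = 61.5 × (-0.8481) = -52.16 mV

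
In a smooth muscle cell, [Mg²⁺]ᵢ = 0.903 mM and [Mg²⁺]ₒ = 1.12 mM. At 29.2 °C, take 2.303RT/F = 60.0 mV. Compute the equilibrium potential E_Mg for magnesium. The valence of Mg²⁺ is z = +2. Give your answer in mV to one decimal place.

E = (60.0/z) · log₁₀([Mg²⁺]_out/[Mg²⁺]_in) with z = +2.
= (60.0/2) · log₁₀(1.12/0.903) = 30.00 · log₁₀(1.24)
= 30.00 · (0.0935) = 2.81 mV

2.8 mV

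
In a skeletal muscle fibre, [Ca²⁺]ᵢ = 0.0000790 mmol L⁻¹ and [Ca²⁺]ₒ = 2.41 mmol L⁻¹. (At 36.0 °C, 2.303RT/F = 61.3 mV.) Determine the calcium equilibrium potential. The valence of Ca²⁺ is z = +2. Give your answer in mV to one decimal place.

E = (61.3/z) · log₁₀([Ca²⁺]_out/[Ca²⁺]_in) with z = +2.
= (61.3/2) · log₁₀(2.41/0.0000790) = 30.65 · log₁₀(3.051e+04)
= 30.65 · (4.4844) = 137.45 mV

137.4 mV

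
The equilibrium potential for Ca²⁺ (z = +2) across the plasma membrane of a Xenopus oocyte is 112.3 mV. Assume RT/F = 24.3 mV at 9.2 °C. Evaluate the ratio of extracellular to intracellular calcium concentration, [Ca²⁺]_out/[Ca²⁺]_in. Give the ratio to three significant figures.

ln([out]/[in]) = E·z/(24.3) = 112.3 × 2 / 24.3 = 9.2428
[out]/[in] = e^(9.2428) = 1.033e+04

10300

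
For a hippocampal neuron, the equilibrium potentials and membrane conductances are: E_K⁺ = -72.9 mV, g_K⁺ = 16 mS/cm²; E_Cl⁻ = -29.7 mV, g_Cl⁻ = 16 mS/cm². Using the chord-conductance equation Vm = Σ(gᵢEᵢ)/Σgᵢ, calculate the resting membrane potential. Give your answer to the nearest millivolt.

-51 mV

Σ gᵢEᵢ = 16·(-72.9) + 16·(-29.7) = -1641.60
Σ gᵢ = 16 + 16 = 32
Vm = -1641.60 / 32 = -51.30 mV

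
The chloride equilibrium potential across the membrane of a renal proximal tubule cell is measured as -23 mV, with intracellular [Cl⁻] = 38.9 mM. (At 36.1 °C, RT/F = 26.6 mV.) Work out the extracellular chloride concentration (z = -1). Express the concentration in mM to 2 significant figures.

92 mM

Nernst: E = (26.6/-1) · ln([out]/[in]), so ln([out]/[in]) = -23.0 × -1 / 26.6 = 0.8647.
[out]/[in] = e^(0.8647) = 2.374.
[out] = 2.374 × 38.9 = 92.36 mM.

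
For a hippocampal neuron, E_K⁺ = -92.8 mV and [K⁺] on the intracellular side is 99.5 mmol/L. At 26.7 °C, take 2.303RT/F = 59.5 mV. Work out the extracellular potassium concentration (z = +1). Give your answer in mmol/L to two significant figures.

Nernst: E = (59.5/1) · log₁₀([out]/[in]), so log₁₀([out]/[in]) = -92.8 × 1 / 59.5 = -1.5597.
[out]/[in] = 10^(-1.5597) = 0.02756.
[out] = 0.02756 × 99.5 = 2.743 mmol/L.

2.7 mmol/L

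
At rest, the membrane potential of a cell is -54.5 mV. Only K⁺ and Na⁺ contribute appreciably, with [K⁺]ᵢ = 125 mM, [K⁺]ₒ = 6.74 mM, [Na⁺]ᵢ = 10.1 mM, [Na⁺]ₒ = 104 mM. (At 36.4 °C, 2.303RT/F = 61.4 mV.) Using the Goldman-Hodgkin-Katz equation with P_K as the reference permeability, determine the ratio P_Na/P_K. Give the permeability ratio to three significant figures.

Let α = P_Na/P_K. GHK: Vm = 61.4·log₁₀[(Kₒ + α·Naₒ)/(Kᵢ + α·Naᵢ)].
10^(Vm/61.4) = 10^(-54.5/61.4) = 0.12953
So 0.12953·(Kᵢ + α·Naᵢ) = Kₒ + α·Naₒ → α = (0.12953·125.0 − 6.74) / (104.0 − 0.12953·10.1)
α = (16.19 − 6.74) / (104.0 − 1.308) = 9.452/102.7 = 0.09204

0.0920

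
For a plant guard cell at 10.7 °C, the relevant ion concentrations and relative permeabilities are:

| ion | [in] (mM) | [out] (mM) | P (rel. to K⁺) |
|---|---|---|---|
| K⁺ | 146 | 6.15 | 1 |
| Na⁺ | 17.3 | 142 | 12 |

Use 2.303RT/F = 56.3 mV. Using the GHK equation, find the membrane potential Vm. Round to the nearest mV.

39 mV

Vm = 56.3 · log₁₀[(Σ P·[cation]ₒ + Σ P·[anion]ᵢ) / (Σ P·[cation]ᵢ + Σ P·[anion]ₒ)]
Numerator = 1×6.15 + 12×142 = 1710
Denominator = 1×146 + 12×17.3 = 353.6
Vm = 56.3 · log₁₀(4.8364) = 56.3 × (0.6845) = 38.54 mV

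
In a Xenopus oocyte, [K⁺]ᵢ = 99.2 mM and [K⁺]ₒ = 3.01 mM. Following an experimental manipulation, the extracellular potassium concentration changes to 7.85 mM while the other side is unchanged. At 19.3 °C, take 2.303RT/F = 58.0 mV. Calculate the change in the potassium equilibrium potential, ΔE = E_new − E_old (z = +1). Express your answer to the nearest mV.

E_old = (58.0/1)·log₁₀(3.01/99.2) = -88.04 mV
E_new = (58.0/1)·log₁₀(7.85/99.2) = -63.90 mV
ΔE = -63.90 − (-88.04) = 24.15 mV

24 mV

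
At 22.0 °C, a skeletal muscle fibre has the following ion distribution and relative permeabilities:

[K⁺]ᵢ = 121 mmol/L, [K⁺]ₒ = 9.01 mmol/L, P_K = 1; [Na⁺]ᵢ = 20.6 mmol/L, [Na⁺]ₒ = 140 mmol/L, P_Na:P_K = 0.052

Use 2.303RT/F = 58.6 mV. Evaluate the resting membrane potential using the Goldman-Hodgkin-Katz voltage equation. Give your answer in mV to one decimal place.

-51.3 mV

Vm = 58.6 · log₁₀[(Σ P·[cation]ₒ + Σ P·[anion]ᵢ) / (Σ P·[cation]ᵢ + Σ P·[anion]ₒ)]
Numerator = 1×9.01 + 0.052×140 = 16.29
Denominator = 1×121 + 0.052×20.6 = 122.1
Vm = 58.6 · log₁₀(0.13345) = 58.6 × (-0.8747) = -51.26 mV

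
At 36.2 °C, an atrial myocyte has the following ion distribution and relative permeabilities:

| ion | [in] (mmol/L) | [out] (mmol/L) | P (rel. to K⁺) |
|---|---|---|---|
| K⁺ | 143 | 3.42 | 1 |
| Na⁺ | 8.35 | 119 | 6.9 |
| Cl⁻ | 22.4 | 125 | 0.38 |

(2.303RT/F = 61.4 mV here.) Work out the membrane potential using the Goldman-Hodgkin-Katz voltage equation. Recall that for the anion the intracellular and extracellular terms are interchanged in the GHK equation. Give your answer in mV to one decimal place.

32.3 mV

Vm = 61.4 · log₁₀[(Σ P·[cation]ₒ + Σ P·[anion]ᵢ) / (Σ P·[cation]ᵢ + Σ P·[anion]ₒ)]
Numerator = 1×3.42 + 6.9×119 + 0.38×22.4 = 833
Denominator = 1×143 + 6.9×8.35 + 0.38×125 = 248.1
Vm = 61.4 · log₁₀(3.3574) = 61.4 × (0.5260) = 32.30 mV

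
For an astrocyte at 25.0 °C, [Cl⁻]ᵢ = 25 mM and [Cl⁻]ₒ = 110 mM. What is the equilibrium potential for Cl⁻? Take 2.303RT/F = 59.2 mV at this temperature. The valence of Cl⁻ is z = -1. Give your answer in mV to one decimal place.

E = (59.2/z) · log₁₀([Cl⁻]_out/[Cl⁻]_in) with z = -1.
For an anion, dividing by z = -1 reverses the sign.
= (59.2/-1) · log₁₀(110/25) = -59.20 · log₁₀(4.4)
= -59.20 · (0.6435) = -38.09 mV

-38.1 mV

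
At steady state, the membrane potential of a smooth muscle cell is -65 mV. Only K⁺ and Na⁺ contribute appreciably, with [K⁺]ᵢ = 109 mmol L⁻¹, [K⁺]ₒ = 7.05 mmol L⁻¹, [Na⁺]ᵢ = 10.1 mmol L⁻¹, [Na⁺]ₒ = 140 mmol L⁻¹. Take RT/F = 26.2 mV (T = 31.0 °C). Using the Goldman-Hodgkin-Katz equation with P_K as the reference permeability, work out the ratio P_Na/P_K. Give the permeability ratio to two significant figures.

0.015

Let α = P_Na/P_K. GHK: Vm = 26.2·ln[(Kₒ + α·Naₒ)/(Kᵢ + α·Naᵢ)].
e^(Vm/26.2) = e^(-65.0/26.2) = 0.083667
So 0.083667·(Kᵢ + α·Naᵢ) = Kₒ + α·Naₒ → α = (0.083667·109.0 − 7.05) / (140.0 − 0.083667·10.1)
α = (9.12 − 7.05) / (140.0 − 0.845) = 2.07/139.2 = 0.01487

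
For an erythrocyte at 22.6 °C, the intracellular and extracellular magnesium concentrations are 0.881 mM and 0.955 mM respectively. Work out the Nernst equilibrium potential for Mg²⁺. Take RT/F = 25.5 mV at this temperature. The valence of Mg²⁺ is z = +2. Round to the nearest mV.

1 mV

E = (25.5/z) · ln([Mg²⁺]_out/[Mg²⁺]_in) with z = +2.
= (25.5/2) · ln(0.955/0.881) = 12.75 · ln(1.084)
= 12.75 · (0.0807) = 1.03 mV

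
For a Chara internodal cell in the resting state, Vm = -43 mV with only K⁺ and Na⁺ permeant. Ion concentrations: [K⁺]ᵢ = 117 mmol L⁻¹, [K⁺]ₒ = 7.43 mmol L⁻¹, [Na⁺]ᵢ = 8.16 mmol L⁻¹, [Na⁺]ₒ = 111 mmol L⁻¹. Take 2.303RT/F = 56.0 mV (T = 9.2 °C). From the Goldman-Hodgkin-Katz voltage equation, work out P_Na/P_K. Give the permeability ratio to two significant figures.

0.11

Let α = P_Na/P_K. GHK: Vm = 56.0·log₁₀[(Kₒ + α·Naₒ)/(Kᵢ + α·Naᵢ)].
10^(Vm/56.0) = 10^(-43.0/56.0) = 0.17066
So 0.17066·(Kᵢ + α·Naᵢ) = Kₒ + α·Naₒ → α = (0.17066·117.0 − 7.43) / (111.0 − 0.17066·8.16)
α = (19.97 − 7.43) / (111.0 − 1.393) = 12.54/109.6 = 0.1144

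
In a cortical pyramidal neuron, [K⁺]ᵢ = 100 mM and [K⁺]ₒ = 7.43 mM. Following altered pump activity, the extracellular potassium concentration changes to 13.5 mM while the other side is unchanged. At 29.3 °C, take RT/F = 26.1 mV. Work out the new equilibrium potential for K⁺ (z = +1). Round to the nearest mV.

-52 mV

After the shift: [K⁺]_out = 13.5, [K⁺]_in = 100 mM.
E_new = (26.1/1)·ln(13.5/100) = 26.10 · (-2.0025) = -52.26 mV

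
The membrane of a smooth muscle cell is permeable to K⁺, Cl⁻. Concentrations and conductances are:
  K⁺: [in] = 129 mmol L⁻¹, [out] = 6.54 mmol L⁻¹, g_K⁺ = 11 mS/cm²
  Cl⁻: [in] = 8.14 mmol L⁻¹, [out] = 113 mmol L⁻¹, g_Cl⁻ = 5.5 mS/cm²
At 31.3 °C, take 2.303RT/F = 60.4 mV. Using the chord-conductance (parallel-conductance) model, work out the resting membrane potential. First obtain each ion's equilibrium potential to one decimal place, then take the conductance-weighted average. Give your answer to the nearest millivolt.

-75 mV

E_K⁺ = (60.4/1)·log₁₀(6.54/129) = -78.2 mV
E_Cl⁻ = (60.4/-1)·log₁₀(113/8.14) = -69.0 mV
Vm = (Σ gᵢEᵢ)/(Σ gᵢ) = (11·-78.2 + 5.5·-69.0) / (11 + 5.5)
= -1239.70 / 16.5 = -75.13 mV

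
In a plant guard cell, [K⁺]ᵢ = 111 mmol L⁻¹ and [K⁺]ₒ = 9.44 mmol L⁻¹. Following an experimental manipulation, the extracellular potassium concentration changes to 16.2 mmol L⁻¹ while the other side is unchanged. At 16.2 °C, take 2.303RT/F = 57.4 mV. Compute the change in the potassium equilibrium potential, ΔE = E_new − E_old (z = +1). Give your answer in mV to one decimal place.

E_old = (57.4/1)·log₁₀(9.44/111) = -61.44 mV
E_new = (57.4/1)·log₁₀(16.2/111) = -47.98 mV
ΔE = -47.98 − (-61.44) = 13.46 mV

13.5 mV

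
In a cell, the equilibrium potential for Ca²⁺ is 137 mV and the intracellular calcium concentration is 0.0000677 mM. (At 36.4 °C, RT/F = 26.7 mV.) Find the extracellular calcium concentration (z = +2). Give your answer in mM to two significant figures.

Nernst: E = (26.7/2) · ln([out]/[in]), so ln([out]/[in]) = 137.0 × 2 / 26.7 = 10.2622.
[out]/[in] = e^(10.2622) = 2.863e+04.
[out] = 2.863e+04 × 0.0000677 = 1.938 mM.

1.9 mM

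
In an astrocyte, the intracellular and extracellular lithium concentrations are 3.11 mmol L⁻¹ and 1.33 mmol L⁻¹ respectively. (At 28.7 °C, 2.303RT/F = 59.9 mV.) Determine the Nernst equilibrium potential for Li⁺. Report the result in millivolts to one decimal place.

E = (59.9/z) · log₁₀([Li⁺]_out/[Li⁺]_in) with z = +1.
= (59.9/1) · log₁₀(1.33/3.11) = 59.90 · log₁₀(0.4277)
= 59.90 · (-0.3689) = -22.10 mV

-22.1 mV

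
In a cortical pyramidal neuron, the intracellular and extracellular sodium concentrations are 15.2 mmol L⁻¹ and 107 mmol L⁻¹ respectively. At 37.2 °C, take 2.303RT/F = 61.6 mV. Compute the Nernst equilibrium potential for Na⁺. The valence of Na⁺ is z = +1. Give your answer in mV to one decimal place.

52.2 mV

E = (61.6/z) · log₁₀([Na⁺]_out/[Na⁺]_in) with z = +1.
= (61.6/1) · log₁₀(107/15.2) = 61.60 · log₁₀(7.039)
= 61.60 · (0.8475) = 52.21 mV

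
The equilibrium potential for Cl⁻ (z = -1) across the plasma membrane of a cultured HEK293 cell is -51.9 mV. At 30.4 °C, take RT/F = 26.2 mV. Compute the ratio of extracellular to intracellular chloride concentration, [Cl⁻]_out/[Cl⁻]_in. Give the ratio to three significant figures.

7.25

ln([out]/[in]) = E·z/(26.2) = -51.9 × -1 / 26.2 = 1.9809
[out]/[in] = e^(1.9809) = 7.249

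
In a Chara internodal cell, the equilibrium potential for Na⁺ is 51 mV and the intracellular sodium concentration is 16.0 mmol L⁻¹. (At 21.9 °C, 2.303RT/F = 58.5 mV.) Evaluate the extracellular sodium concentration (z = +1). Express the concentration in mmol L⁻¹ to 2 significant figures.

Nernst: E = (58.5/1) · log₁₀([out]/[in]), so log₁₀([out]/[in]) = 51.0 × 1 / 58.5 = 0.8718.
[out]/[in] = 10^(0.8718) = 7.444.
[out] = 7.444 × 16.0 = 119.1 mmol L⁻¹.

120 mmol L⁻¹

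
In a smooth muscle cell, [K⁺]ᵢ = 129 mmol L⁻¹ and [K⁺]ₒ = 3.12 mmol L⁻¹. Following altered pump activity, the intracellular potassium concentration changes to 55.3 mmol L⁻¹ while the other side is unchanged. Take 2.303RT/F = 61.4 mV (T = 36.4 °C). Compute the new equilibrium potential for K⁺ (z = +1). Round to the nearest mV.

After the shift: [K⁺]_out = 3.12, [K⁺]_in = 55.3 mmol L⁻¹.
E_new = (61.4/1)·log₁₀(3.12/55.3) = 61.40 · (-1.2486) = -76.66 mV

-77 mV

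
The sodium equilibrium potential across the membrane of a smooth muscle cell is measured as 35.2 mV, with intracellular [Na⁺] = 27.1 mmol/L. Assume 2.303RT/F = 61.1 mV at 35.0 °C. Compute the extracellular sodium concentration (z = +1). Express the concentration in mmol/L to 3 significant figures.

102 mmol/L

Nernst: E = (61.1/1) · log₁₀([out]/[in]), so log₁₀([out]/[in]) = 35.2 × 1 / 61.1 = 0.5761.
[out]/[in] = 10^(0.5761) = 3.768.
[out] = 3.768 × 27.1 = 102.1 mmol/L.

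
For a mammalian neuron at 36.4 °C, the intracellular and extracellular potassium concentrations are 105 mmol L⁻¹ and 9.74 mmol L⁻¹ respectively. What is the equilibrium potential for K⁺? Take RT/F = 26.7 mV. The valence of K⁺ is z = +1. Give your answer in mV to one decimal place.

E = (26.7/z) · ln([K⁺]_out/[K⁺]_in) with z = +1.
= (26.7/1) · ln(9.74/105) = 26.70 · ln(0.09276)
= 26.70 · (-2.3777) = -63.49 mV

-63.5 mV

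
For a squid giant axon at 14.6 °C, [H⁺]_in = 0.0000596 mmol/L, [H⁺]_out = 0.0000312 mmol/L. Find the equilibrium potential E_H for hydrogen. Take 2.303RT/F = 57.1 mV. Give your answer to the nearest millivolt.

-16 mV

E = (57.1/z) · log₁₀([H⁺]_out/[H⁺]_in) with z = +1.
= (57.1/1) · log₁₀(0.0000312/0.0000596) = 57.10 · log₁₀(0.5235)
= 57.10 · (-0.2811) = -16.05 mV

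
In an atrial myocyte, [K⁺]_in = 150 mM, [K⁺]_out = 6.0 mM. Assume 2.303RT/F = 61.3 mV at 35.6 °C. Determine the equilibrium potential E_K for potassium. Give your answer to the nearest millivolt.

E = (61.3/z) · log₁₀([K⁺]_out/[K⁺]_in) with z = +1.
= (61.3/1) · log₁₀(6.0/150) = 61.30 · log₁₀(0.04)
= 61.30 · (-1.3979) = -85.69 mV

-86 mV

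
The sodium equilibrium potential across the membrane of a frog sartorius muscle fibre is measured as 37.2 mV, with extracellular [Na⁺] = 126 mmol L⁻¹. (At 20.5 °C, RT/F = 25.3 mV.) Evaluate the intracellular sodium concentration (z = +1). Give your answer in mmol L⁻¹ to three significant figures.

Nernst: E = (25.3/1) · ln([out]/[in]), so ln([out]/[in]) = 37.2 × 1 / 25.3 = 1.4704.
[out]/[in] = e^(1.4704) = 4.351.
[in] = 126 / 4.351 = 28.96 mmol L⁻¹.

29.0 mmol L⁻¹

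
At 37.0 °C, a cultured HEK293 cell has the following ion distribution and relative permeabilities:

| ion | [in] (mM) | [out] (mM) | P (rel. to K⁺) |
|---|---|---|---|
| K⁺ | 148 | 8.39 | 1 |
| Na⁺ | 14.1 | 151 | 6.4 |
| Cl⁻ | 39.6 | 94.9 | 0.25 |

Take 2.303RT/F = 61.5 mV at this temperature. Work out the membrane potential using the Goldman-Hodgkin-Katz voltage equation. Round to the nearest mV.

Vm = 61.5 · log₁₀[(Σ P·[cation]ₒ + Σ P·[anion]ᵢ) / (Σ P·[cation]ᵢ + Σ P·[anion]ₒ)]
Numerator = 1×8.39 + 6.4×151 + 0.25×39.6 = 984.7
Denominator = 1×148 + 6.4×14.1 + 0.25×94.9 = 262
Vm = 61.5 · log₁₀(3.7589) = 61.5 × (0.5751) = 35.37 mV

35 mV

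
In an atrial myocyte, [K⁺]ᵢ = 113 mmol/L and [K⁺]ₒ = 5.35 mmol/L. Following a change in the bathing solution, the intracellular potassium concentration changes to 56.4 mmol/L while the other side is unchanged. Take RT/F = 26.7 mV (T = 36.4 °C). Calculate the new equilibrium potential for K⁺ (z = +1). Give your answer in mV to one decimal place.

-62.9 mV

After the shift: [K⁺]_out = 5.35, [K⁺]_in = 56.4 mmol/L.
E_new = (26.7/1)·ln(5.35/56.4) = 26.70 · (-2.3554) = -62.89 mV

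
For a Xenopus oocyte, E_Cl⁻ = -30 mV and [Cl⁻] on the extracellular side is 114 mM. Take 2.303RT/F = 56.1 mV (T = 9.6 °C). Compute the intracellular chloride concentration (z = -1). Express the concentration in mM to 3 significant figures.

Nernst: E = (56.1/-1) · log₁₀([out]/[in]), so log₁₀([out]/[in]) = -30.0 × -1 / 56.1 = 0.5348.
[out]/[in] = 10^(0.5348) = 3.426.
[in] = 114 / 3.426 = 33.28 mM.

33.3 mM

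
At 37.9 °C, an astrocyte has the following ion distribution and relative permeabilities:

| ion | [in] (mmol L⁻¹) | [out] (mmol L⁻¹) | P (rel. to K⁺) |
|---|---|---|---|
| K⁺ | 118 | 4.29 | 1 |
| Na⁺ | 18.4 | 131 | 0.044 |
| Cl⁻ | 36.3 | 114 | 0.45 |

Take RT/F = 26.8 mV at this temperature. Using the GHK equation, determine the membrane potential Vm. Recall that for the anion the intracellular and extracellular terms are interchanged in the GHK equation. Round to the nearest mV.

Vm = 26.8 · ln[(Σ P·[cation]ₒ + Σ P·[anion]ᵢ) / (Σ P·[cation]ᵢ + Σ P·[anion]ₒ)]
Numerator = 1×4.29 + 0.044×131 + 0.45×36.3 = 26.39
Denominator = 1×118 + 0.044×18.4 + 0.45×114 = 170.1
Vm = 26.8 · ln(0.15513) = 26.8 × (-1.8635) = -49.94 mV

-50 mV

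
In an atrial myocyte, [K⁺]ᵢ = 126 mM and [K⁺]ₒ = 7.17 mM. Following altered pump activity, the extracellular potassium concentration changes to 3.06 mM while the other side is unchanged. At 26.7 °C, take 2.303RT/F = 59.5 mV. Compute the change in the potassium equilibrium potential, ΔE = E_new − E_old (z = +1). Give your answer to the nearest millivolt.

E_old = (59.5/1)·log₁₀(7.17/126) = -74.07 mV
E_new = (59.5/1)·log₁₀(3.06/126) = -96.07 mV
ΔE = -96.07 − (-74.07) = -22.00 mV

-22 mV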